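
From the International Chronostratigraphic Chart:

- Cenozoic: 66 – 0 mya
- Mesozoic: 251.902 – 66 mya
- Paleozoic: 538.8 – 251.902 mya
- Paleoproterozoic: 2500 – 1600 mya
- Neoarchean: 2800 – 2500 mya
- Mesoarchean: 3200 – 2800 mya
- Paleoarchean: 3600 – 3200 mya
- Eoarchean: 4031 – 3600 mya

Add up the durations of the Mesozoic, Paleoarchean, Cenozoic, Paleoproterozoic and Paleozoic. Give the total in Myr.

1838.8 million years

Duration is start − end for each: (251.902 − 66) + (3600 − 3200) + (66 − 0) + (2500 − 1600) + (538.8 − 251.902).
That is 185.902 + 400 + 66 + 900 + 286.898, which totals 1838.8 million years.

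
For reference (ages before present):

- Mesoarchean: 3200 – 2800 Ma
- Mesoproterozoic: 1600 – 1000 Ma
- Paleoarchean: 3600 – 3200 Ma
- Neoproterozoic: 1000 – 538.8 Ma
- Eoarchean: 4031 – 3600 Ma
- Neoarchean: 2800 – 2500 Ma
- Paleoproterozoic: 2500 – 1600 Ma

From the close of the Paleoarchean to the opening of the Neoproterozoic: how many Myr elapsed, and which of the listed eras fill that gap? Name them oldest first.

End of Paleoarchean = 3200 Ma; start of Neoproterozoic = 1000 Ma.
Gap = 3200 − 1000 = 2200 Myr.
Eras wholly inside 3200–1000 Ma: Mesoarchean (3200–2800), Neoarchean (2800–2500), Paleoproterozoic (2500–1600), Mesoproterozoic (1600–1000).

2200 million years; Mesoarchean, Neoarchean, Paleoproterozoic, Mesoproterozoic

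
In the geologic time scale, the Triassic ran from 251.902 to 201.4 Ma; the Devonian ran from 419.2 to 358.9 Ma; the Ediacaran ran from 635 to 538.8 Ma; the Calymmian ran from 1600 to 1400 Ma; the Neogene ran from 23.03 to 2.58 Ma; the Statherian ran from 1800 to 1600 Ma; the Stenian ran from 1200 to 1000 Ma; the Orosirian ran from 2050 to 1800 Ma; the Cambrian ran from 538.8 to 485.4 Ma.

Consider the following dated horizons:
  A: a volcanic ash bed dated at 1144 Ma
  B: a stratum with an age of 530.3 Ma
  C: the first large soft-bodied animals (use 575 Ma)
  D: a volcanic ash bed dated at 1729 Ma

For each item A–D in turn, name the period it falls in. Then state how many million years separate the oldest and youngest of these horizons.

A — Stenian; B — Cambrian; C — Ediacaran; D — Statherian; span 1198.7 million years

A: 1144 Ma lies in 1200–1000 Ma, so Stenian.
B: 530.3 Ma lies in 538.8–485.4 Ma, so Cambrian.
C: 575 Ma lies in 635–538.8 Ma, so Ediacaran.
D: 1729 Ma lies in 1800–1600 Ma, so Statherian.
Oldest = 1729 Ma, youngest = 530.3 Ma → span 1198.7 Myr.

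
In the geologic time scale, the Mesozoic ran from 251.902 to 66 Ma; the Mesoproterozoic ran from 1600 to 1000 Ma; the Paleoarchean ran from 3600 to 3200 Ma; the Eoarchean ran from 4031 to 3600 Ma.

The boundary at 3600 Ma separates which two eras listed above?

Eoarchean and Paleoarchean

The Eoarchean ends at 3600 Ma and the Paleoarchean begins at 3600 Ma, so they share that boundary.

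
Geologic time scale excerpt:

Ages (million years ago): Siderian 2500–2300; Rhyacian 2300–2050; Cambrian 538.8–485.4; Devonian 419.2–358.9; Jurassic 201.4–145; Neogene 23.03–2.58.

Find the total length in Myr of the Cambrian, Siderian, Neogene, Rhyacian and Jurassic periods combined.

Each duration: Cambrian = 53.4; Siderian = 200; Neogene = 20.45; Rhyacian = 250; Jurassic = 56.4.
Sum: 53.4 + 200 + 20.45 + 250 + 56.4 = 580.25 Myr.

580.25 million years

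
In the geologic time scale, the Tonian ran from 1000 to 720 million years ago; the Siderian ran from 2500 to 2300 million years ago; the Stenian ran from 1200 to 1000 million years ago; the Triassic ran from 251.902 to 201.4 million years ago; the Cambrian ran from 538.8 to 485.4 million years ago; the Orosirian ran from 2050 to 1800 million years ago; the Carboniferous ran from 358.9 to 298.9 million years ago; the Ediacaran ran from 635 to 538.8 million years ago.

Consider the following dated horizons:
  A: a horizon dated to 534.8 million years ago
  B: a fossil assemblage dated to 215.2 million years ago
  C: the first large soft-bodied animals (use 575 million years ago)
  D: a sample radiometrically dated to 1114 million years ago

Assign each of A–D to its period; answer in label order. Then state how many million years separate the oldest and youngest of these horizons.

Match each age against the start–end ranges in the excerpt: A = 534.8 Ma → Cambrian (538.8–485.4); B = 215.2 Ma → Triassic (251.902–201.4); C = 575 Ma → Ediacaran (635–538.8); D = 1114 Ma → Stenian (1200–1000).
The largest age is 1114 Ma and the smallest is 215.2 Ma; their difference is 898.8 Myr.

A — Cambrian; B — Triassic; C — Ediacaran; D — Stenian; span 898.8 million years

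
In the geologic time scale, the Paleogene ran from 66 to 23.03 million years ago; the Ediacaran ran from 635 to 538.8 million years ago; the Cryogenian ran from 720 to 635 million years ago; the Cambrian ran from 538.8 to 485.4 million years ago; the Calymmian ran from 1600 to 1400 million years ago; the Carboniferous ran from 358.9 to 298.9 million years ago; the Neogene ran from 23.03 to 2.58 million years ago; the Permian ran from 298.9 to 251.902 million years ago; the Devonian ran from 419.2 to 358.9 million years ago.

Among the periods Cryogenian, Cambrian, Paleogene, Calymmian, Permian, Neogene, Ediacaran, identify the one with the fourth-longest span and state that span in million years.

Cambrian, 53.4 million years

Durations: Cryogenian 85; Cambrian 53.4; Paleogene 42.97; Calymmian 200; Permian 46.998; Neogene 20.45; Ediacaran 96.2 Myr.
Sorted longest-first: Calymmian (200), Ediacaran (96.2), Cryogenian (85), Cambrian (53.4), Permian (46.998), Paleogene (42.97), Neogene (20.45).
The fourth longest is Cambrian at 53.4 Myr.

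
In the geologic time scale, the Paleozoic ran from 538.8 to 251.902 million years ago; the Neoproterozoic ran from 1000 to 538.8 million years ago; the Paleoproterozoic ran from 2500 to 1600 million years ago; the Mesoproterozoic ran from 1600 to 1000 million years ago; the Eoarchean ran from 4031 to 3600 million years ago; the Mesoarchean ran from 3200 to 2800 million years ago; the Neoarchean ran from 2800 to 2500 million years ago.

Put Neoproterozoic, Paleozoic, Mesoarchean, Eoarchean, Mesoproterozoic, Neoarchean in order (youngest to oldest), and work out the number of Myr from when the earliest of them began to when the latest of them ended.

From the excerpt: Neoproterozoic 1000–538.8; Paleozoic 538.8–251.902; Mesoarchean 3200–2800; Eoarchean 4031–3600; Mesoproterozoic 1600–1000; Neoarchean 2800–2500 (Ma).
Larger Ma is earlier, so the oldest is Eoarchean and the youngest is Paleozoic; youngest to oldest: Paleozoic, Neoproterozoic, Mesoproterozoic, Neoarchean, Mesoarchean, Eoarchean.
Oldest start 4031 minus youngest end 251.902 gives 3779.098 Myr overall.

Paleozoic, Neoproterozoic, Mesoproterozoic, Neoarchean, Mesoarchean, Eoarchean; total span 3779.098 Myr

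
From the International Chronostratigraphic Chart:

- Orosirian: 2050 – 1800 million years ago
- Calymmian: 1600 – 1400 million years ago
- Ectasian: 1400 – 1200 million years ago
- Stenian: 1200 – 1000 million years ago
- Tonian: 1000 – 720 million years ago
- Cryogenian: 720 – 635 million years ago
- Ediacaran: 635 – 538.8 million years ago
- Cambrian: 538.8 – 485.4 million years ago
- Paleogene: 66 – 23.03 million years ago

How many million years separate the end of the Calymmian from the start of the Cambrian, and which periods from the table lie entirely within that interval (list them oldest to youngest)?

The Calymmian closes at 1400 Ma and the Cambrian opens at 538.8 Ma, so the interval is 1400 − 538.8 = 861.2 Myr.
A period fits inside if it starts at or after 1400 Ma and ends at or before 538.8 Ma; oldest first that gives Ectasian, Stenian, Tonian, Cryogenian, Ediacaran.

861.2 million years; Ectasian, Stenian, Tonian, Cryogenian, Ediacaran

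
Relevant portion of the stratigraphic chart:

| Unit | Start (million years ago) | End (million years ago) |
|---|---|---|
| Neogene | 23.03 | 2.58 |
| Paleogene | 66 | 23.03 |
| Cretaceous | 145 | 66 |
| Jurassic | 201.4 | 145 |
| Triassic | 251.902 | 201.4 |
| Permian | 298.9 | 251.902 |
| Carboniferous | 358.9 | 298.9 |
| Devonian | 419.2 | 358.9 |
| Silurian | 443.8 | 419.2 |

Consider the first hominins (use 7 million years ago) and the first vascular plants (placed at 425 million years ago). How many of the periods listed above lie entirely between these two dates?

425 Ma sits inside the Silurian (443.8–419.2) and 7 Ma inside the Neogene (23.03–2.58); neither of those is wholly between the two dates.
The listed periods lying completely between them are Devonian, Carboniferous, Permian, Triassic, Jurassic, Cretaceous, Paleogene — 7 in all.

7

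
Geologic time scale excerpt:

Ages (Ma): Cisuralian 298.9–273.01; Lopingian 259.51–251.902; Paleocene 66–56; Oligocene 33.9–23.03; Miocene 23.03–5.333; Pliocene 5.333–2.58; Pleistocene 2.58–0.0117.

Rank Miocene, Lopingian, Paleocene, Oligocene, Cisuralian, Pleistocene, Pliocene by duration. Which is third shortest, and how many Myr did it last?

Lopingian, 7.608 million years

Durations: Miocene 17.697; Lopingian 7.608; Paleocene 10; Oligocene 10.87; Cisuralian 25.89; Pleistocene 2.5683; Pliocene 2.753 Myr.
Sorted shortest-first: Pleistocene (2.5683), Pliocene (2.753), Lopingian (7.608), Paleocene (10), Oligocene (10.87), Miocene (17.697), Cisuralian (25.89).
The third shortest is Lopingian at 7.608 Myr.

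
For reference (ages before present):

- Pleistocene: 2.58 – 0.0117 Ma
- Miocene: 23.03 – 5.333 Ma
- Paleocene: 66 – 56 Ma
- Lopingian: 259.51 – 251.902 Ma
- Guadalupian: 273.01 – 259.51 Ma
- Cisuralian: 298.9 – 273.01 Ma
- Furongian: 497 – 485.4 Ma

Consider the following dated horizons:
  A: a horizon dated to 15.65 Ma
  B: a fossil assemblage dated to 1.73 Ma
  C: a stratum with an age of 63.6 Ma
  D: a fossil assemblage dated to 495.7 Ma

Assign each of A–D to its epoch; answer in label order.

Match each age against the start–end ranges in the excerpt: A = 15.65 Ma → Miocene (23.03–5.333); B = 1.73 Ma → Pleistocene (2.58–0.0117); C = 63.6 Ma → Paleocene (66–56); D = 495.7 Ma → Furongian (497–485.4).

A — Miocene; B — Pleistocene; C — Paleocene; D — Furongian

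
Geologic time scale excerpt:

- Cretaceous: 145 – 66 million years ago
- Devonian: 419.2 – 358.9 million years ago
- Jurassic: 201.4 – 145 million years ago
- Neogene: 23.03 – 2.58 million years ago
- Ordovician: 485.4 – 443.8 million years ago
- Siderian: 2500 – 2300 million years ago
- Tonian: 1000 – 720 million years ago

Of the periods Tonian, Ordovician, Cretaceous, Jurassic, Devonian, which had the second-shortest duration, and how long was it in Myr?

Durations: Tonian 280; Ordovician 41.6; Cretaceous 79; Jurassic 56.4; Devonian 60.3 Myr.
Sorted shortest-first: Ordovician (41.6), Jurassic (56.4), Devonian (60.3), Cretaceous (79), Tonian (280).
The second shortest is Jurassic at 56.4 Myr.

Jurassic, 56.4 million years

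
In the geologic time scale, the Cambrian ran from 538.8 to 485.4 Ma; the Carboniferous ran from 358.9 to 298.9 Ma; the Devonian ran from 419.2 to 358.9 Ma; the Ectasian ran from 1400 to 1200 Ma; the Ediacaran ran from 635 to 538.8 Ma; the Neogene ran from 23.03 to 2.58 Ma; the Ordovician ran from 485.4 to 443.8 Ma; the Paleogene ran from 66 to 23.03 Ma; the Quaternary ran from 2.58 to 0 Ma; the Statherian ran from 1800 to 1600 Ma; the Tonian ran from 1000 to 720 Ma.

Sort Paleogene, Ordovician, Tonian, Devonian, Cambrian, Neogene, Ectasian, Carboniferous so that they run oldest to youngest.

Sorting by start age (descending Ma, since larger Ma = older): Ectasian start 1400, Tonian start 1000, Cambrian start 538.8, Ordovician start 485.4, Devonian start 419.2, Carboniferous start 358.9, Paleogene start 66, Neogene start 23.03.

Ectasian → Tonian → Cambrian → Ordovician → Devonian → Carboniferous → Paleogene → Neogene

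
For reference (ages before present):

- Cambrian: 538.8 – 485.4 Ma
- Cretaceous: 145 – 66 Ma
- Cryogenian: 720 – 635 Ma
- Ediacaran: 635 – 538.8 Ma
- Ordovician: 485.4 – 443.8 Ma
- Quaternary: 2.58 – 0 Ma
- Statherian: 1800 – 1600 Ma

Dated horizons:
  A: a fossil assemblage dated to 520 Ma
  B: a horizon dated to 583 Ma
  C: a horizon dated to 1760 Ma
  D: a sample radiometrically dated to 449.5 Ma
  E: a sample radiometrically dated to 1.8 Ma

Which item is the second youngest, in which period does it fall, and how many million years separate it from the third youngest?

Smaller Ma means younger, so youngest first: E 1.8 < D 449.5 < A 520 < B 583 < C 1760.
Counting 2 along gives D (449.5 Ma); the excerpt puts that inside the Ordovician, 485.4–443.8 Ma.
Next in line is A (520 Ma), and 520 − 449.5 = 70.5 Myr.

D, in the Ordovician; 70.5 million years to A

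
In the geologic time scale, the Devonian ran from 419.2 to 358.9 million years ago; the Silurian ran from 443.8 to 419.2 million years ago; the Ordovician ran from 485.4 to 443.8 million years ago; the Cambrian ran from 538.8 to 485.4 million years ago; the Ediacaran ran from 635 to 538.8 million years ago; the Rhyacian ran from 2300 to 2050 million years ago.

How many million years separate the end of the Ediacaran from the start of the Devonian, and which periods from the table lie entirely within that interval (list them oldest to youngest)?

End of Ediacaran = 538.8 Ma; start of Devonian = 419.2 Ma.
Gap = 538.8 − 419.2 = 119.6 Myr.
Periods wholly inside 538.8–419.2 Ma: Cambrian (538.8–485.4), Ordovician (485.4–443.8), Silurian (443.8–419.2).

119.6 million years; Cambrian, Ordovician, Silurian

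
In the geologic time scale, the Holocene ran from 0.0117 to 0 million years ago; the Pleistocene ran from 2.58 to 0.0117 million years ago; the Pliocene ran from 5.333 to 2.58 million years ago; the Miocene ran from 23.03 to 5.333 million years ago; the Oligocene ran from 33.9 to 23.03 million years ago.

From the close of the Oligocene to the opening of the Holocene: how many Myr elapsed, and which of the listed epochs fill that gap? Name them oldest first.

The Oligocene closes at 23.03 Ma and the Holocene opens at 0.0117 Ma, so the interval is 23.03 − 0.0117 = 23.0183 Myr.
An epoch fits inside if it starts at or after 23.03 Ma and ends at or before 0.0117 Ma; oldest first that gives Miocene, Pliocene, Pleistocene.

23.0183 million years; Miocene, Pliocene, Pleistocene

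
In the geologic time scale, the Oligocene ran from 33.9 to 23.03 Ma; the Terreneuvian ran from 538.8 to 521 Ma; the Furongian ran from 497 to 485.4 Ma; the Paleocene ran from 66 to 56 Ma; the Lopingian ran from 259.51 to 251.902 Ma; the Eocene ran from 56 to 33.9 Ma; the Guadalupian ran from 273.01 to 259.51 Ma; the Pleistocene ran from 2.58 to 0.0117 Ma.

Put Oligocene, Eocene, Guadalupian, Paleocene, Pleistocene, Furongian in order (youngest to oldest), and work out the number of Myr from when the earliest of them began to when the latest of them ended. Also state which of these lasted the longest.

Pleistocene, Oligocene, Eocene, Paleocene, Guadalupian, Furongian; total span 496.9883 Myr; longest is Eocene

From the excerpt: Oligocene 33.9–23.03; Eocene 56–33.9; Guadalupian 273.01–259.51; Paleocene 66–56; Pleistocene 2.58–0.0117; Furongian 497–485.4 (Ma).
Larger Ma is earlier, so the oldest is Furongian and the youngest is Pleistocene; youngest to oldest: Pleistocene, Oligocene, Eocene, Paleocene, Guadalupian, Furongian.
Oldest start 497 minus youngest end 0.0117 gives 496.9883 Myr overall.
Individual lengths (start − end): Pleistocene 2.5683; Paleocene 10; Oligocene 10.87; Guadalupian 13.5; Furongian 11.6; Eocene 22.1. The largest is Eocene at 22.1 Myr.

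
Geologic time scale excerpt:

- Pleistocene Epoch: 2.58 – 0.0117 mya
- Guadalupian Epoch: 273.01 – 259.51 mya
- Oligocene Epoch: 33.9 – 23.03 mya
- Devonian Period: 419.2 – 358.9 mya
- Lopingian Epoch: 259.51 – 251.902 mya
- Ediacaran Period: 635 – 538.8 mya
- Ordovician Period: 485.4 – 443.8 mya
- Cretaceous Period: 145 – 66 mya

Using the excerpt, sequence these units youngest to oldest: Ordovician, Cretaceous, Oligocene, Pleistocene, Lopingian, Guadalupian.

Pleistocene → Oligocene → Cretaceous → Lopingian → Guadalupian → Ordovician

Read off each span (Ma): Ordovician 485.4–443.8; Cretaceous 145–66; Oligocene 33.9–23.03; Pleistocene 2.58–0.0117; Lopingian 259.51–251.902; Guadalupian 273.01–259.51.
Larger Ma is older, so oldest→youngest is Ordovician, Guadalupian, Lopingian, Cretaceous, Oligocene, Pleistocene; reverse it for youngest→oldest.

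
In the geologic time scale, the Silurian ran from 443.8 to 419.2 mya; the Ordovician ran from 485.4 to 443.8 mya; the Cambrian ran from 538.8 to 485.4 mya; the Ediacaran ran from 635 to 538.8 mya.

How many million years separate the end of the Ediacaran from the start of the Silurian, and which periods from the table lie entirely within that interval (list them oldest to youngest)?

95 million years; Cambrian, Ordovician

End of Ediacaran = 538.8 Ma; start of Silurian = 443.8 Ma.
Gap = 538.8 − 443.8 = 95 Myr.
Periods wholly inside 538.8–443.8 Ma: Cambrian (538.8–485.4), Ordovician (485.4–443.8).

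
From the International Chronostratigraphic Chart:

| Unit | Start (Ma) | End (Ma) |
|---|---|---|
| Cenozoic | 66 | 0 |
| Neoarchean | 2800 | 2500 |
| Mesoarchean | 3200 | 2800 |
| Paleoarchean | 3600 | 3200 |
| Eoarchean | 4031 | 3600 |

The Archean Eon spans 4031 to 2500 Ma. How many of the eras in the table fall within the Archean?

4

Eras inside 4031–2500 Ma: Eoarchean, Paleoarchean, Mesoarchean, Neoarchean — 4 in total.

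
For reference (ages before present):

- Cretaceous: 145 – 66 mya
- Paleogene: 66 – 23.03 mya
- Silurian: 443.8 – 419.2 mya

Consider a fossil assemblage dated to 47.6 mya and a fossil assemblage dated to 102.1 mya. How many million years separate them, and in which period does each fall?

Elapsed time: 102.1 − 47.6 = 54.5 Myr.
47.6 Ma lies within 66–23.03 Ma: Paleogene.
102.1 Ma lies within 145–66 Ma: Cretaceous.

54.5 million years apart; the first in the Paleogene, the second in the Cretaceous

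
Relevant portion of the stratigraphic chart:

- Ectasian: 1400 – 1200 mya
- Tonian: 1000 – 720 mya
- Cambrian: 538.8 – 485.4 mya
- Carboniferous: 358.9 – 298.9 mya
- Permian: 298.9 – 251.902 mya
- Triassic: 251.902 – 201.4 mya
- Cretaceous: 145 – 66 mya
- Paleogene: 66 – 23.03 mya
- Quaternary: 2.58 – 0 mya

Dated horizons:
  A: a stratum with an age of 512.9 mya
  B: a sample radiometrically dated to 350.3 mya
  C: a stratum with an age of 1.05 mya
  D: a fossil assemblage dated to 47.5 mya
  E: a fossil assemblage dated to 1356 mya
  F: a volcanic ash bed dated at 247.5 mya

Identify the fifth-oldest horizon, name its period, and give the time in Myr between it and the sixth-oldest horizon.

D, in the Paleogene; 46.45 million years to C

Larger Ma means older, so oldest first: E 1356 > A 512.9 > B 350.3 > F 247.5 > D 47.5 > C 1.05.
Counting 5 along gives D (47.5 Ma); the excerpt puts that inside the Paleogene, 66–23.03 Ma.
Next in line is C (1.05 Ma), and 47.5 − 1.05 = 46.45 Myr.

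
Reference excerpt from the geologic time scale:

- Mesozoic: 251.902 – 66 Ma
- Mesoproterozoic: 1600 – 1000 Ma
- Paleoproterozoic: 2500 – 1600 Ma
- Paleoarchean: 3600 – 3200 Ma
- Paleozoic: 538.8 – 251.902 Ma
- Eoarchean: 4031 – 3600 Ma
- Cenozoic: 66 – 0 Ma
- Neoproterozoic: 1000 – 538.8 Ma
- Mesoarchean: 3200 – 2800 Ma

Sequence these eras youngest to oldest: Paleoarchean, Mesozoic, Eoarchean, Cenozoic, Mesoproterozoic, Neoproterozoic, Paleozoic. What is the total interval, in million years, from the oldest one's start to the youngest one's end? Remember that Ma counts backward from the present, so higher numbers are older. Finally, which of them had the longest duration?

Start ages (Ma): Eoarchean 4031, Paleoarchean 3600, Mesoproterozoic 1600, Neoproterozoic 1000, Paleozoic 538.8, Mesozoic 251.902, Cenozoic 66.
Ordered youngest to oldest: Cenozoic, Mesozoic, Paleozoic, Neoproterozoic, Mesoproterozoic, Paleoarchean, Eoarchean.
Span = 4031 − 0 = 4031 Myr.
Durations: Eoarchean 431, Cenozoic 66, Mesoproterozoic 600, Neoproterozoic 461.2, Mesozoic 185.902, Paleozoic 286.898, Paleoarchean 400 → longest is Mesoproterozoic (600 Myr).

Cenozoic, Mesozoic, Paleozoic, Neoproterozoic, Mesoproterozoic, Paleoarchean, Eoarchean; total span 4031 Myr; longest is Mesoproterozoic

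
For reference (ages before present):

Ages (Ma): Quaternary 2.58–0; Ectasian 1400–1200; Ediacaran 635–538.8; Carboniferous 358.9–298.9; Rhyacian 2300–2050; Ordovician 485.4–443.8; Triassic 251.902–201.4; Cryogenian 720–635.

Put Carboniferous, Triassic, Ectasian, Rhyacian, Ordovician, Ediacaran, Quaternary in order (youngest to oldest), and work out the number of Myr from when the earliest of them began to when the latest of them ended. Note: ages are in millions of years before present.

Quaternary, Triassic, Carboniferous, Ordovician, Ediacaran, Ectasian, Rhyacian; total span 2300 Myr

Start ages (Ma): Rhyacian 2300, Ectasian 1400, Ediacaran 635, Ordovician 485.4, Carboniferous 358.9, Triassic 251.902, Quaternary 2.58.
Ordered youngest to oldest: Quaternary, Triassic, Carboniferous, Ordovician, Ediacaran, Ectasian, Rhyacian.
Span = 2300 − 0 = 2300 Myr.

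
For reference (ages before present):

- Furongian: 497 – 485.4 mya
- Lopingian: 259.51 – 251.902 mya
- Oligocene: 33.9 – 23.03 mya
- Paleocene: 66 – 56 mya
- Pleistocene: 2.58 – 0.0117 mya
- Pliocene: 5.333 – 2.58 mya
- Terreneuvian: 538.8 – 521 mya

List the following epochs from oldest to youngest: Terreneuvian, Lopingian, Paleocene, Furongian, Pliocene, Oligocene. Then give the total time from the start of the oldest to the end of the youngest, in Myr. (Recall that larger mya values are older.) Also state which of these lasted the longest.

Terreneuvian → Furongian → Lopingian → Paleocene → Oligocene → Pliocene; total span 536.22 Myr; longest is Terreneuvian

Start ages (Ma): Terreneuvian 538.8, Furongian 497, Lopingian 259.51, Paleocene 66, Oligocene 33.9, Pliocene 5.333.
Ordered oldest to youngest: Terreneuvian, Furongian, Lopingian, Paleocene, Oligocene, Pliocene.
Span = 538.8 − 2.58 = 536.22 Myr.
Durations: Oligocene 10.87, Pliocene 2.753, Lopingian 7.608, Paleocene 10, Furongian 11.6, Terreneuvian 17.8 → longest is Terreneuvian (17.8 Myr).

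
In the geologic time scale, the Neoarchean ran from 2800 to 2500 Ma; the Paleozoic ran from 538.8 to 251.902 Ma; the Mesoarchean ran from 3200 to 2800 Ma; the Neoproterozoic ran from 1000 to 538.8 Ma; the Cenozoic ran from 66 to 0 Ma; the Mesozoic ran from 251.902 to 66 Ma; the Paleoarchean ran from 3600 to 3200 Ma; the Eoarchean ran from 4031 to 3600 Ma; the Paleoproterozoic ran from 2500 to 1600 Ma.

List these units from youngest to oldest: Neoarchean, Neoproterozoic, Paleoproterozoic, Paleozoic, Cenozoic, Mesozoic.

Read off each span (Ma): Neoarchean 2800–2500; Neoproterozoic 1000–538.8; Paleoproterozoic 2500–1600; Paleozoic 538.8–251.902; Cenozoic 66–0; Mesozoic 251.902–66.
Larger Ma is older, so oldest→youngest is Neoarchean, Paleoproterozoic, Neoproterozoic, Paleozoic, Mesozoic, Cenozoic; reverse it for youngest→oldest.

Cenozoic, Mesozoic, Paleozoic, Neoproterozoic, Paleoproterozoic, Neoarchean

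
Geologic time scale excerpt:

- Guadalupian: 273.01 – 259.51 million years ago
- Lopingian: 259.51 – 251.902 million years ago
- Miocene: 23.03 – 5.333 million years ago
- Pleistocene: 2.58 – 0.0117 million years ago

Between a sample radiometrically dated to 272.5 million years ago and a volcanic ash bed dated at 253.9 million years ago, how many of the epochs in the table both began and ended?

0

Checking each listed span, none has both start < 272.5 Ma and end > 253.9 Ma — every epoch straddles one of the two dates or lies outside them — so the count is 0.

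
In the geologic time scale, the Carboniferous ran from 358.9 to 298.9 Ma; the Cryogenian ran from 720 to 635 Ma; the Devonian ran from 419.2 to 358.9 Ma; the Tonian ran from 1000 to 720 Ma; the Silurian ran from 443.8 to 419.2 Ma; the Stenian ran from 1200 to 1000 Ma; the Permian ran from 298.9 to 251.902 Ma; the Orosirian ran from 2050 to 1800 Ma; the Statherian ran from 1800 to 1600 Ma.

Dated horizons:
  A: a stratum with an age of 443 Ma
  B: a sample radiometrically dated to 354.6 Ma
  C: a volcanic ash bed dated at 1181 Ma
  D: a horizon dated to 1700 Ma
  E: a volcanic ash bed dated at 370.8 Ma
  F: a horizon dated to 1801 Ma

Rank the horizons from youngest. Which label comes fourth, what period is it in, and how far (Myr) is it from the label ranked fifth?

C, in the Stenian; 519 million years to D

Sorted youngest-first by Ma: B (354.6), E (370.8), A (443), C (1181), D (1700), F (1801).
The fourth youngest is C at 1181 Ma, which lies in 1200–1000 Ma: the Stenian.
The fifth youngest is D at 1700 Ma; separation = |1181 − 1700| = 519 Myr.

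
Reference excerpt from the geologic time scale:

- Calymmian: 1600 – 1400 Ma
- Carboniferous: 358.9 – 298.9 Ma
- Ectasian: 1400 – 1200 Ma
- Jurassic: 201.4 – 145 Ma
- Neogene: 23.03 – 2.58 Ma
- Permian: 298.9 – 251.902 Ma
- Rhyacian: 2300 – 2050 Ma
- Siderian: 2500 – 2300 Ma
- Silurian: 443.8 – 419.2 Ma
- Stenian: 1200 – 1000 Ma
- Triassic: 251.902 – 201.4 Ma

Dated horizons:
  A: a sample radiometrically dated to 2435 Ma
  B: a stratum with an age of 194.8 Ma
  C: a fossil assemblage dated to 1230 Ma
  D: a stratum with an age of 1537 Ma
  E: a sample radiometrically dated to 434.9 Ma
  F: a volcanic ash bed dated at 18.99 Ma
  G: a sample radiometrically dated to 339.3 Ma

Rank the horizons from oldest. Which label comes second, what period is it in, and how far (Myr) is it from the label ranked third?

D, in the Calymmian; 307 million years to C

Larger Ma means older, so oldest first: A 2435 > D 1537 > C 1230 > E 434.9 > G 339.3 > B 194.8 > F 18.99.
Counting 2 along gives D (1537 Ma); the excerpt puts that inside the Calymmian, 1600–1400 Ma.
Next in line is C (1230 Ma), and 1537 − 1230 = 307 Myr.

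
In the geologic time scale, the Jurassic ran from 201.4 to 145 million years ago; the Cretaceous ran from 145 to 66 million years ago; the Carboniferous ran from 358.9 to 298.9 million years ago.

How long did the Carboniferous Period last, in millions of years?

358.9 − 298.9 = 60 million years.

60 million years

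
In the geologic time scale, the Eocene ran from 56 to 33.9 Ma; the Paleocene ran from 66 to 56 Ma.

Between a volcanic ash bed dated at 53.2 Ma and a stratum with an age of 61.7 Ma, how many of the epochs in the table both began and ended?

0

Checking each listed span, none has both start < 61.7 Ma and end > 53.2 Ma — every epoch straddles one of the two dates or lies outside them — so the count is 0.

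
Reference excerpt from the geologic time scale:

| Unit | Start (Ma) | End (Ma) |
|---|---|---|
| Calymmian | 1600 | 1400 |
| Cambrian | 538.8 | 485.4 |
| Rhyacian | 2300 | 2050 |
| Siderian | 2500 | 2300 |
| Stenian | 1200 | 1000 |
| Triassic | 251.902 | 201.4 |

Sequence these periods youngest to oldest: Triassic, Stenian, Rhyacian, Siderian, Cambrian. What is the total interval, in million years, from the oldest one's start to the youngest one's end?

Triassic, Cambrian, Stenian, Rhyacian, Siderian; total span 2298.6 Myr

Start ages (Ma): Siderian 2500, Rhyacian 2300, Stenian 1200, Cambrian 538.8, Triassic 251.902.
Ordered youngest to oldest: Triassic, Cambrian, Stenian, Rhyacian, Siderian.
Span = 2500 − 201.4 = 2298.6 Myr.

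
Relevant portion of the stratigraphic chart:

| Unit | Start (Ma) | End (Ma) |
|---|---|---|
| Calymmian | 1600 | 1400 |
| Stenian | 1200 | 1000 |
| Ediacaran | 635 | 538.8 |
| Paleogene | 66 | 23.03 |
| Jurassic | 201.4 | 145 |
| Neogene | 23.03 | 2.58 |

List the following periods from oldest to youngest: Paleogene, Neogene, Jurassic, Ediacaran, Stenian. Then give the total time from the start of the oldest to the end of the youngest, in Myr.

Stenian → Ediacaran → Jurassic → Paleogene → Neogene; total span 1197.42 Myr

Start ages (Ma): Stenian 1200, Ediacaran 635, Jurassic 201.4, Paleogene 66, Neogene 23.03.
Ordered oldest to youngest: Stenian, Ediacaran, Jurassic, Paleogene, Neogene.
Span = 1200 − 2.58 = 1197.42 Myr.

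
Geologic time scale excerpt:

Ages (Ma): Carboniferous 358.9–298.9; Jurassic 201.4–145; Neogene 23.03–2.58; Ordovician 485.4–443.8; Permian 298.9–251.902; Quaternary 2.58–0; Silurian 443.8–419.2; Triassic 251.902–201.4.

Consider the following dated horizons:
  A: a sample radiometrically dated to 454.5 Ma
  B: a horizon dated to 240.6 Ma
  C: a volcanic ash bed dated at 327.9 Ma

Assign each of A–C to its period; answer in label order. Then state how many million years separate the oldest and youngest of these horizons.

Match each age against the start–end ranges in the excerpt: A = 454.5 Ma → Ordovician (485.4–443.8); B = 240.6 Ma → Triassic (251.902–201.4); C = 327.9 Ma → Carboniferous (358.9–298.9).
The largest age is 454.5 Ma and the smallest is 240.6 Ma; their difference is 213.9 Myr.

A — Ordovician; B — Triassic; C — Carboniferous; span 213.9 million years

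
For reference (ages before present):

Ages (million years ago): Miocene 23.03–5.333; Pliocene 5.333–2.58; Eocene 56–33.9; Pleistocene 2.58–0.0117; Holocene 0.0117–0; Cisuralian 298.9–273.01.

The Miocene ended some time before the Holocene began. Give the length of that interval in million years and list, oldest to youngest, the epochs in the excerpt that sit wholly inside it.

The Miocene closes at 5.333 Ma and the Holocene opens at 0.0117 Ma, so the interval is 5.333 − 0.0117 = 5.3213 Myr.
An epoch fits inside if it starts at or after 5.333 Ma and ends at or before 0.0117 Ma; oldest first that gives Pliocene, Pleistocene.

5.3213 million years; Pliocene, Pleistocene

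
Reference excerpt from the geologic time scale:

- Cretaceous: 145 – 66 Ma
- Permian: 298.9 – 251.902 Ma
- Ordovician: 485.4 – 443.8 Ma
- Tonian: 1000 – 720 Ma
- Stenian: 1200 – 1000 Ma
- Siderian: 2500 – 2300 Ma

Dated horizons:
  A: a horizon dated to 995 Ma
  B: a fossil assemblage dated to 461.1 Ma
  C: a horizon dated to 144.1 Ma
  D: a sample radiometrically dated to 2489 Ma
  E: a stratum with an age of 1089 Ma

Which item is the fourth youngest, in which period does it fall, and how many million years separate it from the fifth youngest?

Sorted youngest-first by Ma: C (144.1), B (461.1), A (995), E (1089), D (2489).
The fourth youngest is E at 1089 Ma, which lies in 1200–1000 Ma: the Stenian.
The fifth youngest is D at 2489 Ma; separation = |1089 − 2489| = 1400 Myr.

E, in the Stenian; 1400 million years to D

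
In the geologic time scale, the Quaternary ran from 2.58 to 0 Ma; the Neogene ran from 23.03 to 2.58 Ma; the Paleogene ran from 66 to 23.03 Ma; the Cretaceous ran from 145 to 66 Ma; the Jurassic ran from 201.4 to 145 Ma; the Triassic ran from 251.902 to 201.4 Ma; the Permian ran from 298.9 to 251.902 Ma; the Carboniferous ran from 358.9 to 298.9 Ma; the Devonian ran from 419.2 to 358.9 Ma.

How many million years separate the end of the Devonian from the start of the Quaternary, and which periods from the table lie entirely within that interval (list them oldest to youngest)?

The Devonian closes at 358.9 Ma and the Quaternary opens at 2.58 Ma, so the interval is 358.9 − 2.58 = 356.32 Myr.
A period fits inside if it starts at or after 358.9 Ma and ends at or before 2.58 Ma; oldest first that gives Carboniferous, Permian, Triassic, Jurassic, Cretaceous, Paleogene, Neogene.

356.32 million years; Carboniferous, Permian, Triassic, Jurassic, Cretaceous, Paleogene, Neogene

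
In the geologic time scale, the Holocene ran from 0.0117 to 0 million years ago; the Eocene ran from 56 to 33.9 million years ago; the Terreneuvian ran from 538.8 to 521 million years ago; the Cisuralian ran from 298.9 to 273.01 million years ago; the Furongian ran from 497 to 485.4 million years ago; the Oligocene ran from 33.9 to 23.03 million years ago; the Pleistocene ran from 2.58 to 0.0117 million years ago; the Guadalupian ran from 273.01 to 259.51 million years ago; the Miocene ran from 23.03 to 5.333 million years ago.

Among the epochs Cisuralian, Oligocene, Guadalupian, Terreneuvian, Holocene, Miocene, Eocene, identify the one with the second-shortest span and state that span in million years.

Oligocene, 10.87 million years

Durations: Cisuralian 25.89; Oligocene 10.87; Guadalupian 13.5; Terreneuvian 17.8; Holocene 0.0117; Miocene 17.697; Eocene 22.1 Myr.
Sorted shortest-first: Holocene (0.0117), Oligocene (10.87), Guadalupian (13.5), Miocene (17.697), Terreneuvian (17.8), Eocene (22.1), Cisuralian (25.89).
The second shortest is Oligocene at 10.87 Myr.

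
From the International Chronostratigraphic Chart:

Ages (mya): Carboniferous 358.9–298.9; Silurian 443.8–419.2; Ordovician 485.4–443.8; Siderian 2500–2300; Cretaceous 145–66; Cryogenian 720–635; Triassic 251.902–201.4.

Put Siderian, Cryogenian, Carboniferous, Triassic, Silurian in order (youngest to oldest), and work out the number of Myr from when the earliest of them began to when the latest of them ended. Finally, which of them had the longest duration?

Triassic → Carboniferous → Silurian → Cryogenian → Siderian; total span 2298.6 Myr; longest is Siderian

From the excerpt: Siderian 2500–2300; Cryogenian 720–635; Carboniferous 358.9–298.9; Triassic 251.902–201.4; Silurian 443.8–419.2 (Ma).
Larger Ma is earlier, so the oldest is Siderian and the youngest is Triassic; youngest to oldest: Triassic, Carboniferous, Silurian, Cryogenian, Siderian.
Oldest start 2500 minus youngest end 201.4 gives 2298.6 Myr overall.
Individual lengths (start − end): Silurian 24.6; Carboniferous 60; Cryogenian 85; Triassic 50.502; Siderian 200. The largest is Siderian at 200 Myr.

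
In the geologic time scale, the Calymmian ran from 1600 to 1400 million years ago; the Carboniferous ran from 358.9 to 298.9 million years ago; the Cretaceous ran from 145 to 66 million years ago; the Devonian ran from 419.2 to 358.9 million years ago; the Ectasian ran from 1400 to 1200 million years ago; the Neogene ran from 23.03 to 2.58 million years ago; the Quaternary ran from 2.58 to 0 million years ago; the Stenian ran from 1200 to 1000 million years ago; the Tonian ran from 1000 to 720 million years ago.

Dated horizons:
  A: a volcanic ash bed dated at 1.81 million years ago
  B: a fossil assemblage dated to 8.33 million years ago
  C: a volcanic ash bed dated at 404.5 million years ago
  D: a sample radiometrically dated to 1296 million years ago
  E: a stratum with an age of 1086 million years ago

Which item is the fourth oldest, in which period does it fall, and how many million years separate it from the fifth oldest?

Sorted oldest-first by Ma: D (1296), E (1086), C (404.5), B (8.33), A (1.81).
The fourth oldest is B at 8.33 Ma, which lies in 23.03–2.58 Ma: the Neogene.
The fifth oldest is A at 1.81 Ma; separation = |8.33 − 1.81| = 6.52 Myr.

B, in the Neogene; 6.52 million years to A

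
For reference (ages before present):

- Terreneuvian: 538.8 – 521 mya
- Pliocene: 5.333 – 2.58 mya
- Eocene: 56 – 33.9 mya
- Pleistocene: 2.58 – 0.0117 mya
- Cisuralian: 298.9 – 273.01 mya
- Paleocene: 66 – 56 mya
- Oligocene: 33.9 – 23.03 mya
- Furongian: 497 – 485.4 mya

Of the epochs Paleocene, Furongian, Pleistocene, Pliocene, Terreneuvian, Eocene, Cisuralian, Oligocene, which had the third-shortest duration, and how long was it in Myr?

Start − end for each: Paleocene 66 − 56 = 10; Furongian 497 − 485.4 = 11.6; Pleistocene 2.58 − 0.0117 = 2.5683; Pliocene 5.333 − 2.58 = 2.753; Terreneuvian 538.8 − 521 = 17.8; Eocene 56 − 33.9 = 22.1; Cisuralian 298.9 − 273.01 = 25.89; Oligocene 33.9 − 23.03 = 10.87.
Ranking these from shortest: Pleistocene < Pliocene < Paleocene < Oligocene < Furongian < Terreneuvian < Eocene < Cisuralian.
Position 3 in that ranking is Paleocene, which lasted 10 Myr.

Paleocene, 10 million years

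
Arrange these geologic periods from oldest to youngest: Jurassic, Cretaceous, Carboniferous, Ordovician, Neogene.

Era membership (oldest first within each) — Paleozoic: Ordovician, Carboniferous; Mesozoic: Jurassic, Cretaceous; Cenozoic: Neogene. Paleozoic precedes Mesozoic, which precedes Cenozoic. Concatenating the groups in that era order gives oldest to youngest directly.

Ordovician → Carboniferous → Jurassic → Cretaceous → Neogene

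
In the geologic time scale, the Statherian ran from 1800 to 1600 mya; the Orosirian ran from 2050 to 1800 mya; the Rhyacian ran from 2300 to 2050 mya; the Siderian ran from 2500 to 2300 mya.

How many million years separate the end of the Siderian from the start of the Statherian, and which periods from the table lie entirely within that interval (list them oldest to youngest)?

500 million years; Rhyacian, Orosirian

End of Siderian = 2300 Ma; start of Statherian = 1800 Ma.
Gap = 2300 − 1800 = 500 Myr.
Periods wholly inside 2300–1800 Ma: Rhyacian (2300–2050), Orosirian (2050–1800).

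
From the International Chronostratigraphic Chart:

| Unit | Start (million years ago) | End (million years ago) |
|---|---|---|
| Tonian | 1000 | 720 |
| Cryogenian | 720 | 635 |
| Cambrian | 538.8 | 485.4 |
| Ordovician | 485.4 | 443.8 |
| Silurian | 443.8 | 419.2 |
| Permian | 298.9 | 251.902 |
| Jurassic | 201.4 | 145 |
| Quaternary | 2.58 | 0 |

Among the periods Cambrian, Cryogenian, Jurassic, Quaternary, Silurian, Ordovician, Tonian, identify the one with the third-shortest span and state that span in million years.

Ordovician, 41.6 million years

Durations: Cambrian 53.4; Cryogenian 85; Jurassic 56.4; Quaternary 2.58; Silurian 24.6; Ordovician 41.6; Tonian 280 Myr.
Sorted shortest-first: Quaternary (2.58), Silurian (24.6), Ordovician (41.6), Cambrian (53.4), Jurassic (56.4), Cryogenian (85), Tonian (280).
The third shortest is Ordovician at 41.6 Myr.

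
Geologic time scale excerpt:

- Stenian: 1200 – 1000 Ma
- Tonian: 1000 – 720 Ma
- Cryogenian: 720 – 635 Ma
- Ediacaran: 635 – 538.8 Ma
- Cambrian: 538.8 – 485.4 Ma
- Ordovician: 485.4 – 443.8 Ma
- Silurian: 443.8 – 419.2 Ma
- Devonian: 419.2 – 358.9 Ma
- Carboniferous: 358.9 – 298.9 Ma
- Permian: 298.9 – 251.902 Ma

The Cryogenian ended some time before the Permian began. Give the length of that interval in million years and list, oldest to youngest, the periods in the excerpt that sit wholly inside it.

End of Cryogenian = 635 Ma; start of Permian = 298.9 Ma.
Gap = 635 − 298.9 = 336.1 Myr.
Periods wholly inside 635–298.9 Ma: Ediacaran (635–538.8), Cambrian (538.8–485.4), Ordovician (485.4–443.8), Silurian (443.8–419.2), Devonian (419.2–358.9), Carboniferous (358.9–298.9).

336.1 million years; Ediacaran, Cambrian, Ordovician, Silurian, Devonian, Carboniferous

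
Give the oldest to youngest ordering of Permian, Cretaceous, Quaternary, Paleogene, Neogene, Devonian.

Era membership (oldest first within each) — Paleozoic: Devonian, Permian; Mesozoic: Cretaceous; Cenozoic: Paleogene, Neogene, Quaternary. Paleozoic precedes Mesozoic, which precedes Cenozoic. Concatenating the groups in that era order gives oldest to youngest directly.

Devonian, then Permian, then Cretaceous, then Paleogene, then Neogene, then Quaternary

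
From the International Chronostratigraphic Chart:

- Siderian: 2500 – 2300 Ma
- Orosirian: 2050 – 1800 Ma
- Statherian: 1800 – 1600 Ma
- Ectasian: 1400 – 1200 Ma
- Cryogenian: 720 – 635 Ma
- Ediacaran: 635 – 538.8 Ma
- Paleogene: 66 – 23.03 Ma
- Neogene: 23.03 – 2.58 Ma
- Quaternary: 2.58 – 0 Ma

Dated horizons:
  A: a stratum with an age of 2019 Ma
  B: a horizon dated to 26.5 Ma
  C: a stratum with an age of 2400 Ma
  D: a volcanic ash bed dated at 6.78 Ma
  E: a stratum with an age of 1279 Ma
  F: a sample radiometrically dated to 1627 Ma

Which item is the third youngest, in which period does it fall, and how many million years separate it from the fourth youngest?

Sorted youngest-first by Ma: D (6.78), B (26.5), E (1279), F (1627), A (2019), C (2400).
The third youngest is E at 1279 Ma, which lies in 1400–1200 Ma: the Ectasian.
The fourth youngest is F at 1627 Ma; separation = |1279 − 1627| = 348 Myr.

E, in the Ectasian; 348 million years to F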